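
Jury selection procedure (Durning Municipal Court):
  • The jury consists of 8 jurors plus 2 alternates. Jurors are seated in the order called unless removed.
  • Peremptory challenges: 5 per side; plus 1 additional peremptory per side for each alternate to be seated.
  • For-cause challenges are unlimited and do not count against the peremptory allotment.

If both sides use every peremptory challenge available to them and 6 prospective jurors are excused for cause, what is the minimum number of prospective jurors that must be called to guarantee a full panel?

Seats to fill: 8 + 2 alternates = 10.
Peremptories: 5 + 1×2 = 7 per side × 2 sides = 14.
For-cause removals: 6.
Minimum venire: 10 + 14 + 6 = 30.

30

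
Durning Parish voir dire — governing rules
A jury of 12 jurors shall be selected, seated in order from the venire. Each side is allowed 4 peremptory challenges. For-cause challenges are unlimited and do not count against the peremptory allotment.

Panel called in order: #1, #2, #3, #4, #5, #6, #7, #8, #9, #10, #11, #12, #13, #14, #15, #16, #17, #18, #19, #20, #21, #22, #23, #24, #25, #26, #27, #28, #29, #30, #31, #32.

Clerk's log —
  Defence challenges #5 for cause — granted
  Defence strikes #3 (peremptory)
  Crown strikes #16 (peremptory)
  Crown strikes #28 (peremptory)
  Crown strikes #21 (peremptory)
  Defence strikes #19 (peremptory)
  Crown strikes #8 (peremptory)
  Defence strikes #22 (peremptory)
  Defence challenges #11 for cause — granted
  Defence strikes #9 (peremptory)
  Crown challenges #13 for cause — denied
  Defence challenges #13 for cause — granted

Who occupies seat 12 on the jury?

20

Removed: #3, #5, #8, #9, #11, #13, #16, #19, #21, #22, #28.
Seating in order: seats 1–12 → #1, #2, #4, #6, #7, #10, #12, #14, #15, #17, #18, #20.
So seat 12 is #20.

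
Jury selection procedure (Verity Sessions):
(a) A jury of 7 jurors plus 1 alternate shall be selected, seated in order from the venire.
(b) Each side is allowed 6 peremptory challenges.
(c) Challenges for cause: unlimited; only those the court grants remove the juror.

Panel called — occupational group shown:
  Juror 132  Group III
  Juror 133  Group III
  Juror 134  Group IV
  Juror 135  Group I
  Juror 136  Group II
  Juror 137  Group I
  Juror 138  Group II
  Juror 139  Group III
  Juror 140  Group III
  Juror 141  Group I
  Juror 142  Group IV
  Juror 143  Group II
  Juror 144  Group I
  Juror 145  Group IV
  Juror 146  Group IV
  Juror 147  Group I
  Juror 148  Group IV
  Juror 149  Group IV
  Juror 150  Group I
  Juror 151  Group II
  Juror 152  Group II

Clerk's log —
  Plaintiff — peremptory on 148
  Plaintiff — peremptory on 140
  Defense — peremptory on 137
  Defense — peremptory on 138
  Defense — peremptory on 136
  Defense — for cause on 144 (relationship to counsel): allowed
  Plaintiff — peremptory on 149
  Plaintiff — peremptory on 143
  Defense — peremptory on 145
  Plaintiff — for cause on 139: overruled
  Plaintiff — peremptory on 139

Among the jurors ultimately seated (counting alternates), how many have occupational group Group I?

Removed: #136, #137, #138, #139, #140, #143, #144, #145, #148, #149.
Seated (8 incl. alternates): #132, #133, #134, #135, #141, #142, #146, #147.
Of those, in Group I: #135, #141, #147 → 3.

3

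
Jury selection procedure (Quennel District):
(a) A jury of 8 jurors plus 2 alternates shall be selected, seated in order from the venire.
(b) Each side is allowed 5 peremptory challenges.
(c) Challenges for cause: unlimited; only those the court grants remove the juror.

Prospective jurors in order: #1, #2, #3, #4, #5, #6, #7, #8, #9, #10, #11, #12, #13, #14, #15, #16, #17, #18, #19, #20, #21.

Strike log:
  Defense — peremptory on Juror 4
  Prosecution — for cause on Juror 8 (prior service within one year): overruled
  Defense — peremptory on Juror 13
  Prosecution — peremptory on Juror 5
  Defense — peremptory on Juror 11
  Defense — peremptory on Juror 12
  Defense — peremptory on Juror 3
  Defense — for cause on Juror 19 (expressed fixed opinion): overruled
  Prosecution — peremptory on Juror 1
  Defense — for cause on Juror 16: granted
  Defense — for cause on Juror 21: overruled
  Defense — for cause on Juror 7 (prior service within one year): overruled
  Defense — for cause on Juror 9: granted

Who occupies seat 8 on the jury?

17

Removed: #1, #3, #4, #5, #9, #11, #12, #13, #16. (#7, #8, #19, #21 stay — for-cause denied.)
Seating in order: seats 1–8 → #2, #6, #7, #8, #10, #14, #15, #17; alternates → #18, #19.
So seat 8 is #17.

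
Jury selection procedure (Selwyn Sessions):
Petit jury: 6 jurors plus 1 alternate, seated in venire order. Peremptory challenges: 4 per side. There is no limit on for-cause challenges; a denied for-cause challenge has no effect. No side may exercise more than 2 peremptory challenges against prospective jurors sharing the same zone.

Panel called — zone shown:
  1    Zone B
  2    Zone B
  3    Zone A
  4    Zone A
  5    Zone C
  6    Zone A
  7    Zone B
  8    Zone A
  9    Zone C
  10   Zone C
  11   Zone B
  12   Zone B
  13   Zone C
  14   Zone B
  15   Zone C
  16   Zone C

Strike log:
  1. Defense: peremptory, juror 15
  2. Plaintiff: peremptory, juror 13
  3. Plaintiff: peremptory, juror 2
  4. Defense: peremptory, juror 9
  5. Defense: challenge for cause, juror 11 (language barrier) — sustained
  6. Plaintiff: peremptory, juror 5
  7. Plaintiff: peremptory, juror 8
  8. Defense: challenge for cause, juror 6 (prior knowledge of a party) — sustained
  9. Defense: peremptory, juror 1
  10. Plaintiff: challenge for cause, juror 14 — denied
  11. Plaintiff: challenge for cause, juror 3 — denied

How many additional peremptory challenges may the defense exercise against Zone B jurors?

1

Defense peremptories so far: #15, #9, #1 — 3 of 4 used, 1 left overall.
Against Zone B: #1 — 1 used; per-zone cap 2 leaves 1.
Binding limit: min(1, 1) = 1.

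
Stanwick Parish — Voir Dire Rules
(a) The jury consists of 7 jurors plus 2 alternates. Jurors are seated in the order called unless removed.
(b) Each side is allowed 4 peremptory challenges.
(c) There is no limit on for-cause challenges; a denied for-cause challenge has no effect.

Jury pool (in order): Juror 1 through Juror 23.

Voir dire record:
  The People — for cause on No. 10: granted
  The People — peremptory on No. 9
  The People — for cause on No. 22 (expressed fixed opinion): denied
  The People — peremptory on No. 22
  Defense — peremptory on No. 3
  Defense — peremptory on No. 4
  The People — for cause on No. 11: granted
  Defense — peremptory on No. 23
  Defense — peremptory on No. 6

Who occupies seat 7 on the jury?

13

Removed: #3, #4, #6, #9, #10, #11, #22, #23.
Seating in order: seats 1–7 → #1, #2, #5, #7, #8, #12, #13; alternates → #14, #15.
So seat 7 is #13.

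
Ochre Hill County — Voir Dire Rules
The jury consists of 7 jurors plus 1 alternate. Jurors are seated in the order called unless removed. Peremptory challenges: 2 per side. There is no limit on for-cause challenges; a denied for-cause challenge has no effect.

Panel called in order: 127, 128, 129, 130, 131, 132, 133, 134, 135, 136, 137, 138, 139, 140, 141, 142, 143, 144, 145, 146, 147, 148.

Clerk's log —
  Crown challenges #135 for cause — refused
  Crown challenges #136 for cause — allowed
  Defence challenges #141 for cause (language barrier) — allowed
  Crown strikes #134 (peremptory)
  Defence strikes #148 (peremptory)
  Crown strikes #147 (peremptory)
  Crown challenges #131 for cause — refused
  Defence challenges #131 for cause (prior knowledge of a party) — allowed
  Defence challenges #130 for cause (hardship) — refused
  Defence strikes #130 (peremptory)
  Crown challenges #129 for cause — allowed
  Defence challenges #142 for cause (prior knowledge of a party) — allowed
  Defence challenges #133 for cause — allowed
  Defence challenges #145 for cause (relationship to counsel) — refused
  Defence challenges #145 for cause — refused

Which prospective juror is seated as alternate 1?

Removed: #129, #130, #131, #133, #134, #136, #141, #142, #147, #148. (#135, #145 stay — for-cause denied.)
Seating in order: seats 1–7 → #127, #128, #132, #135, #137, #138, #139; alternates → #140.
So alternate 1 is #140.

140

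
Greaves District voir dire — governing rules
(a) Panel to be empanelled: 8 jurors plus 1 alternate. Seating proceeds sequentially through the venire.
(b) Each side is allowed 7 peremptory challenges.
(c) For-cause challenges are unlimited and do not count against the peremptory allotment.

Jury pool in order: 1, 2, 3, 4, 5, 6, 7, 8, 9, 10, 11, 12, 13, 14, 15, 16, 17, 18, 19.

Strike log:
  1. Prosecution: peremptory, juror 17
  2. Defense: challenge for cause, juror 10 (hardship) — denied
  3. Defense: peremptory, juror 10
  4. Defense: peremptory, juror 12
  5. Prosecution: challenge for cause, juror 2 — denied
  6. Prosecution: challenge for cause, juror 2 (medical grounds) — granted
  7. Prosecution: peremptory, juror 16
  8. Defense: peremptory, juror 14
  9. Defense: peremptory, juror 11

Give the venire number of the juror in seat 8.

9

Removed: #2, #10, #11, #12, #14, #16, #17.
Seating in order: seats 1–8 → #1, #3, #4, #5, #6, #7, #8, #9; alternates → #13.
So seat 8 is #9.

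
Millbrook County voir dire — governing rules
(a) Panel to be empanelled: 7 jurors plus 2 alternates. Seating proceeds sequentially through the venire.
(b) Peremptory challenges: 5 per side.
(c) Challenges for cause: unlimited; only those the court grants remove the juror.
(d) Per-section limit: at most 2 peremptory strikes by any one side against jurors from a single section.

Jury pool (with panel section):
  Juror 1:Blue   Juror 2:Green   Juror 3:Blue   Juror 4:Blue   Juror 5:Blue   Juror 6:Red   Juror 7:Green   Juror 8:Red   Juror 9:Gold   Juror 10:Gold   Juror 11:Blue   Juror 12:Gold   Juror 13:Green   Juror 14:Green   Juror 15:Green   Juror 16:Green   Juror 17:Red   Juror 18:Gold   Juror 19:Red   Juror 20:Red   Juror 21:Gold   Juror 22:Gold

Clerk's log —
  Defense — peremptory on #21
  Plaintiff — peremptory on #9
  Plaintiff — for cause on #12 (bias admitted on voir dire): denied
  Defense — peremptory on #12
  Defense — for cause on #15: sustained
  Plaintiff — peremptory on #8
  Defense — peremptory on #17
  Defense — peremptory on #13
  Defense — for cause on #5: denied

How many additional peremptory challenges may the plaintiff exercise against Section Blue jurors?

Plaintiff peremptories so far: #9, #8 — 2 of 5 used, 3 left overall.
Against Section Blue: none yet — per-section cap 2 leaves 2.
Binding limit: min(3, 2) = 2.

2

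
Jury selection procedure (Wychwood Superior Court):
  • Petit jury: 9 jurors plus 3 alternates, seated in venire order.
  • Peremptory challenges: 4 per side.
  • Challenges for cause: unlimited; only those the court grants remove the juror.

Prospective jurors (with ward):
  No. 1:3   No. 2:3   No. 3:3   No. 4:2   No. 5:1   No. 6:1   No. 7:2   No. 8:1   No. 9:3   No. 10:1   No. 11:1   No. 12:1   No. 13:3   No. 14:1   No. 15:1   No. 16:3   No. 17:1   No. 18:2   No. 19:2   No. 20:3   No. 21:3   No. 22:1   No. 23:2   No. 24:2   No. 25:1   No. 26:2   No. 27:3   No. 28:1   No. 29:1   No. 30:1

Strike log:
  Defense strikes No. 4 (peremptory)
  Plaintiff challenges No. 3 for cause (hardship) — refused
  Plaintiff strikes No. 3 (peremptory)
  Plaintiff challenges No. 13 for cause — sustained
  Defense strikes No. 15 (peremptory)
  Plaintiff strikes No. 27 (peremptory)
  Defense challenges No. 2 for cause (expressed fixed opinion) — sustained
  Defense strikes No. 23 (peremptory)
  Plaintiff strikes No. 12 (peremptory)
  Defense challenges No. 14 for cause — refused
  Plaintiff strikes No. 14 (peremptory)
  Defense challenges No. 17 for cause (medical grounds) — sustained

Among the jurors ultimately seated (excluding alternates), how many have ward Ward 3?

Removed: #2, #3, #4, #12, #13, #14, #15, #17, #23, #27.
Seated jurors 1–9: #1, #5, #6, #7, #8, #9, #10, #11, #16 (alternates #18, #19, #20 not counted).
Of those, in Ward 3: #1, #9, #16 → 3.

3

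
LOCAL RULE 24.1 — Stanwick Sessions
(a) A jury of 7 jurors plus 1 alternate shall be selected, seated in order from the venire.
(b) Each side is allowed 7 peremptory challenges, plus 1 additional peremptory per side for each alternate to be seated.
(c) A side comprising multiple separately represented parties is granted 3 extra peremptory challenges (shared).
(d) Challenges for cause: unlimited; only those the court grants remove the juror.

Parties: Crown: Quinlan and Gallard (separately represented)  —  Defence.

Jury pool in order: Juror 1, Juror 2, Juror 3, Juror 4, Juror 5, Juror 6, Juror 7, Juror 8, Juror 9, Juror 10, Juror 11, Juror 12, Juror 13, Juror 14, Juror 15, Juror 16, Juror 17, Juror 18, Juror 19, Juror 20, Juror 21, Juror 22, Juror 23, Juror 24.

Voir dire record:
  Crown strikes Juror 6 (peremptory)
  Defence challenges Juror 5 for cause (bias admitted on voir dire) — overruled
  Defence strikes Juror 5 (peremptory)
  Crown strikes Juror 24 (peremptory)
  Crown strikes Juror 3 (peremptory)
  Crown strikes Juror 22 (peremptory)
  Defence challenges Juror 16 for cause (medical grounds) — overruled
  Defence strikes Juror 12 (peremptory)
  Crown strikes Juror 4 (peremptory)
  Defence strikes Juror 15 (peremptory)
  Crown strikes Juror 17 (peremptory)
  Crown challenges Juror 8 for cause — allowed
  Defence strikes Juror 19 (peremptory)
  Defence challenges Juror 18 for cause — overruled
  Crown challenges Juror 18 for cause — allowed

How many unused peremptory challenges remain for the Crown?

5

Crown allotment: 7 base + 1 × 1 alternate + 3 multi-party = 11.
Crown peremptories used: #6, #24, #3, #22, #4, #17 — 6 (for-cause on #8, #18 don't count).
Remaining: 11 − 6 = 5.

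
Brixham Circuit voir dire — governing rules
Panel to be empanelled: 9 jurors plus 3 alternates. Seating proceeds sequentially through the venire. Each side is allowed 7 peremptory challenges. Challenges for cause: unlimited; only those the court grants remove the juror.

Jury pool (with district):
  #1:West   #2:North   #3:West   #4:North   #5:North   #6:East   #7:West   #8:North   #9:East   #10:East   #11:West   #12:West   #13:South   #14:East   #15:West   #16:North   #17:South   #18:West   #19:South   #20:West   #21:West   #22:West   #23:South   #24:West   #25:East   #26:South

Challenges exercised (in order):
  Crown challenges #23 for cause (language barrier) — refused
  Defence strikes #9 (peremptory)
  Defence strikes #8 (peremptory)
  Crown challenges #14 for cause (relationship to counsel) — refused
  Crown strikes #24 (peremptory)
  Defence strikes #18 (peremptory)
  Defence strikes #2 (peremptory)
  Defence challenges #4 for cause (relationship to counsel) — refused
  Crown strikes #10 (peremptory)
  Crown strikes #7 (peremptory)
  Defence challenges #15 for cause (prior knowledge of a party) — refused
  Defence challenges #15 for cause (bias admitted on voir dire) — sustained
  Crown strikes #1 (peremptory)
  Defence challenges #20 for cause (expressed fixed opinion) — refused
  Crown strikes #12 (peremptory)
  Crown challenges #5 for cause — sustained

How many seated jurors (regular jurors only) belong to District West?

2

Removed: #1, #2, #5, #7, #8, #9, #10, #12, #15, #18, #24.
Seated jurors 1–9: #3, #4, #6, #11, #13, #14, #16, #17, #19 (alternates #20, #21, #22 not counted).
Of those, in District West: #3, #11 → 2.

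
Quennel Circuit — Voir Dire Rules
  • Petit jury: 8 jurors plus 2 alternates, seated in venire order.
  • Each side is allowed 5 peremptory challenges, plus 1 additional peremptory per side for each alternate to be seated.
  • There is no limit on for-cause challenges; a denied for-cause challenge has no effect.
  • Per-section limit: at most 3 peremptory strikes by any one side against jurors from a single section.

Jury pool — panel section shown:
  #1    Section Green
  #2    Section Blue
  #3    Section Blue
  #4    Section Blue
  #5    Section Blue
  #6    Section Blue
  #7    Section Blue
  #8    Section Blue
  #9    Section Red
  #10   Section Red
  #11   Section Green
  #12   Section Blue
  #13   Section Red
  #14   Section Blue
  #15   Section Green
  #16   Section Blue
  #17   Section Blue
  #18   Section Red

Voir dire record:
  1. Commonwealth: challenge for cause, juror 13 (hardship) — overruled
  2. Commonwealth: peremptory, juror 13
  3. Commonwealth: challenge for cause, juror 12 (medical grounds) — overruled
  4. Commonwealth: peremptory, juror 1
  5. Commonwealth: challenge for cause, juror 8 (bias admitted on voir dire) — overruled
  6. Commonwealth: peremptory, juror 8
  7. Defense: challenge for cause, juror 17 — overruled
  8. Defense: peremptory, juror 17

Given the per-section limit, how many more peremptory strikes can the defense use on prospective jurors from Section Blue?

2

Defense peremptories so far: #17 — 1 of 7 used, 6 left overall.
Against Section Blue: #17 — 1 used; per-section cap 3 leaves 2.
Binding limit: min(6, 2) = 2.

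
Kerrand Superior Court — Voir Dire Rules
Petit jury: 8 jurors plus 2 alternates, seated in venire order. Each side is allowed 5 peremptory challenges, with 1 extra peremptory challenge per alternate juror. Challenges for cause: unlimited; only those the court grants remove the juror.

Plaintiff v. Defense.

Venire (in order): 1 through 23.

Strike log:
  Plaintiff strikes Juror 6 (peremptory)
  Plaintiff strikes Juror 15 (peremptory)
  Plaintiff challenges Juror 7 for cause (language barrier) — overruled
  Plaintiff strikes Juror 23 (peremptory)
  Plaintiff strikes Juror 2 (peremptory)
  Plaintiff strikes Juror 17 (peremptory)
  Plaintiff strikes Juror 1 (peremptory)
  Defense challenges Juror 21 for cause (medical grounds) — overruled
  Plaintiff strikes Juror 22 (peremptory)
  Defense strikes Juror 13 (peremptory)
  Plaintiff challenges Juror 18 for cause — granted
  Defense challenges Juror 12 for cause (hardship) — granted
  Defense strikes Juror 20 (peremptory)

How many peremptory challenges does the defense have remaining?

Defense allotment: 5 base + 1 × 2 alternates = 7.
Defense peremptories used: #13, #20 — 2 (for-cause on #21, #12 don't count).
Remaining: 7 − 2 = 5.

5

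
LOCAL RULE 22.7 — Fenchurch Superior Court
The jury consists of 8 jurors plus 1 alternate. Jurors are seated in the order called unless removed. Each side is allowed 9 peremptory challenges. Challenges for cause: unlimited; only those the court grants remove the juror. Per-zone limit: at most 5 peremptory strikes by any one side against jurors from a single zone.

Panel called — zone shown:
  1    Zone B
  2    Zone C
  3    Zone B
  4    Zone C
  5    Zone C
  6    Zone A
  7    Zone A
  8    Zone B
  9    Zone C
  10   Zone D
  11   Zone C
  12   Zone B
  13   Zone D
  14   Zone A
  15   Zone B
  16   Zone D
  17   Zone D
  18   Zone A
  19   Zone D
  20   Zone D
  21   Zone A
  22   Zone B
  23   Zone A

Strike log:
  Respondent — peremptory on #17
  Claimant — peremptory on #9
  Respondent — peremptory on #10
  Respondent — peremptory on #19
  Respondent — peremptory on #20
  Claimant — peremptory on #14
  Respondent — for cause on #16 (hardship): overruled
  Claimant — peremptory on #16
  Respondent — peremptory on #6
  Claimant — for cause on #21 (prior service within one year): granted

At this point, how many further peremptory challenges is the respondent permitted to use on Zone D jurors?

Respondent peremptories so far: #17, #10, #19, #20, #6 — 5 of 9 used, 4 left overall.
Against Zone D: #17, #10, #19, #20 — 4 used; per-zone cap 5 leaves 1.
Binding limit: min(4, 1) = 1.

1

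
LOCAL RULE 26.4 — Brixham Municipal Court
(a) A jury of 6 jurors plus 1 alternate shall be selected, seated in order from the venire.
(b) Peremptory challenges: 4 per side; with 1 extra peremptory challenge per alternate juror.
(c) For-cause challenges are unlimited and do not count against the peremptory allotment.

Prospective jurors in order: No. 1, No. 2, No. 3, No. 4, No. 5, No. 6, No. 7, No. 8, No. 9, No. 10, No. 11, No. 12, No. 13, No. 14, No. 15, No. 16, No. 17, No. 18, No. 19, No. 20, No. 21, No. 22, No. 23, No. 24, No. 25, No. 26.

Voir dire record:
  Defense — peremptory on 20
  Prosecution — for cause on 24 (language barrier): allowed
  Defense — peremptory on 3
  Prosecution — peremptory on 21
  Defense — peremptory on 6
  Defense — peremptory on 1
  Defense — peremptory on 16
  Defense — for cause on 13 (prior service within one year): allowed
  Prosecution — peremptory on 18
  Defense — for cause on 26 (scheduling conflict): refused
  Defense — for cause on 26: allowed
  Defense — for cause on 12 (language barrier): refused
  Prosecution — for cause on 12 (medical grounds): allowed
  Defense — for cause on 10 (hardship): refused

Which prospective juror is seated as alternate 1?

10

Removed: #1, #3, #6, #12, #13, #16, #18, #20, #21, #24, #26. (#10 stays — for-cause denied.)
Seating in order: seats 1–6 → #2, #4, #5, #7, #8, #9; alternates → #10.
So alternate 1 is #10.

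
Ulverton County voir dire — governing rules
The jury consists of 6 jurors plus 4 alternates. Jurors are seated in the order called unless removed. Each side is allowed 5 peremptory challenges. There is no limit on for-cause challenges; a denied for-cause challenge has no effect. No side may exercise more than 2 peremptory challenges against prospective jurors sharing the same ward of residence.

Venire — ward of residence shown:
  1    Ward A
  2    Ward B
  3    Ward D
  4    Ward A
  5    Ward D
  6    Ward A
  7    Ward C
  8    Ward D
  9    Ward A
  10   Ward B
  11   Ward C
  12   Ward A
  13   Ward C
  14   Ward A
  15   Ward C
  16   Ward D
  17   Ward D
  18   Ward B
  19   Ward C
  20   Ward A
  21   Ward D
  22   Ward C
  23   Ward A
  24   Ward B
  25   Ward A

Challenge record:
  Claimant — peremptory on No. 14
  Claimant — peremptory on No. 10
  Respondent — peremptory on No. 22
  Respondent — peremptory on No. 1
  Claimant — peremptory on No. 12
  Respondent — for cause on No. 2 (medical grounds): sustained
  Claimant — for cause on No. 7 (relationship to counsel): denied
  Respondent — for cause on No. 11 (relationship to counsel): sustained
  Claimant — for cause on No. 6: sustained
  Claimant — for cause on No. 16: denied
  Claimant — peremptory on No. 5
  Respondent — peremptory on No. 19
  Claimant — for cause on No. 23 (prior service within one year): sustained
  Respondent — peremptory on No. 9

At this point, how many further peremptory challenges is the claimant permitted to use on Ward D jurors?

Claimant peremptories so far: #14, #10, #12, #5 — 4 of 5 used, 1 left overall.
Against Ward D: #5 — 1 used; per-ward cap 2 leaves 1.
Binding limit: min(1, 1) = 1.

1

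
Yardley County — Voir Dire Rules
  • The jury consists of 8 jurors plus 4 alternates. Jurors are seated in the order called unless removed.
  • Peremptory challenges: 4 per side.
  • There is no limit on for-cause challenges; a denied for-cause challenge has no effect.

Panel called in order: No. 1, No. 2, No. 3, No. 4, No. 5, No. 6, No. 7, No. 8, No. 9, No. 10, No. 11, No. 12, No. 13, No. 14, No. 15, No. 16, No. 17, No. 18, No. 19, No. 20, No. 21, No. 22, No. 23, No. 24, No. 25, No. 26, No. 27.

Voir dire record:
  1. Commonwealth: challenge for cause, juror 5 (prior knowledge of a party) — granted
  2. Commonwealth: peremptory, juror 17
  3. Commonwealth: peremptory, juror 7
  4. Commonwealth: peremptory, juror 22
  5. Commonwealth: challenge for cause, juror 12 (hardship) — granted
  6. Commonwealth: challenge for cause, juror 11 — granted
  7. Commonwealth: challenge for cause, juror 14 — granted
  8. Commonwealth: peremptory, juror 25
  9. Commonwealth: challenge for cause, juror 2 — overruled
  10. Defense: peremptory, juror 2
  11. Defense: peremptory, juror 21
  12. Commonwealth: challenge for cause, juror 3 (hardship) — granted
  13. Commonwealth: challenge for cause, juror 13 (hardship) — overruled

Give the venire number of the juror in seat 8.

15

Removed: #2, #3, #5, #7, #11, #12, #14, #17, #21, #22, #25. (#13 stays — for-cause denied.)
Seating in order: seats 1–8 → #1, #4, #6, #8, #9, #10, #13, #15; alternates → #16, #18, #19, #20.
So seat 8 is #15.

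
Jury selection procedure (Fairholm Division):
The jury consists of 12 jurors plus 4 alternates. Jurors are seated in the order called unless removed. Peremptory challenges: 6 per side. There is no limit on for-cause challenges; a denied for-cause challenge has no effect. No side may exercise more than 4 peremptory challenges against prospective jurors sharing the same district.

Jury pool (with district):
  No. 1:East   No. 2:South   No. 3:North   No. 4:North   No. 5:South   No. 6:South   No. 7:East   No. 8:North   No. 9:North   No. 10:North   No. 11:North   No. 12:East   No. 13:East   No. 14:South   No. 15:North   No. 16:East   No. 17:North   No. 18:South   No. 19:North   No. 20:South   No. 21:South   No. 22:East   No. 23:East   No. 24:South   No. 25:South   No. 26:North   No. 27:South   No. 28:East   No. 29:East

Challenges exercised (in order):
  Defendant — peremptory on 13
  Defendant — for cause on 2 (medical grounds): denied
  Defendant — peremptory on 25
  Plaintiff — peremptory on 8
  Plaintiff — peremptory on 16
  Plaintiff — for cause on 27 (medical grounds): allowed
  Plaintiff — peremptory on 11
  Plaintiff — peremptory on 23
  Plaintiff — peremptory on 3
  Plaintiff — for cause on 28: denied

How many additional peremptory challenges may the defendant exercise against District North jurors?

Defendant peremptories so far: #13, #25 — 2 of 6 used, 4 left overall.
Against District North: none yet — per-district cap 4 leaves 4.
Binding limit: min(4, 4) = 4.

4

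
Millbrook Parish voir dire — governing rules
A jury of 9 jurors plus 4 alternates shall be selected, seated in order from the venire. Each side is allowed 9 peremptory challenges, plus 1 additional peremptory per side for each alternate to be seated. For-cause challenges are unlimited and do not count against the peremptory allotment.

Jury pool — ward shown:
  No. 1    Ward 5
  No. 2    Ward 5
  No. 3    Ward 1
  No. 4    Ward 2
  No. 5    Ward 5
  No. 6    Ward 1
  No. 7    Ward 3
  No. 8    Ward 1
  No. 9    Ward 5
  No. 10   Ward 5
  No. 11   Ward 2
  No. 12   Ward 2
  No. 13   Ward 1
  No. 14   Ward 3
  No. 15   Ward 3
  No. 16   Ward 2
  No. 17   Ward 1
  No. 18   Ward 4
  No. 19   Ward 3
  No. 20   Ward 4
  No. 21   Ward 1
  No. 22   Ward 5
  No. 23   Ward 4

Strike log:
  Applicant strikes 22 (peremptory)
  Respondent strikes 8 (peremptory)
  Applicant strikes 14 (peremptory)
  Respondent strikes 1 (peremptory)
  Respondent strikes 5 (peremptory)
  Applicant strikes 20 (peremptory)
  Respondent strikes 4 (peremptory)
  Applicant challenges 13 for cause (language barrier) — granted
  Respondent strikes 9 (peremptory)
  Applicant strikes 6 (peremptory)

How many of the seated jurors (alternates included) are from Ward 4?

Removed: #1, #4, #5, #6, #8, #9, #13, #14, #20, #22.
Seated (13 incl. alternates): #2, #3, #7, #10, #11, #12, #15, #16, #17, #18, #19, #21, #23.
Of those, in Ward 4: #18, #23 → 2.

2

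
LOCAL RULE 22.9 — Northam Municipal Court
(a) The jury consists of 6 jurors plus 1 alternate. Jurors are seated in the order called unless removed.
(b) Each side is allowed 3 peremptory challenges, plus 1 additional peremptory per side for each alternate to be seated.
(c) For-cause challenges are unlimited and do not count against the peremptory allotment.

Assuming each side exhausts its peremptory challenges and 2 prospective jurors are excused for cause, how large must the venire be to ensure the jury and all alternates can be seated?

17

Seats to fill: 6 + 1 alternates = 7.
Peremptories: 3 + 1×1 = 4 per side × 2 sides = 8.
For-cause removals: 2.
Minimum venire: 7 + 8 + 2 = 17.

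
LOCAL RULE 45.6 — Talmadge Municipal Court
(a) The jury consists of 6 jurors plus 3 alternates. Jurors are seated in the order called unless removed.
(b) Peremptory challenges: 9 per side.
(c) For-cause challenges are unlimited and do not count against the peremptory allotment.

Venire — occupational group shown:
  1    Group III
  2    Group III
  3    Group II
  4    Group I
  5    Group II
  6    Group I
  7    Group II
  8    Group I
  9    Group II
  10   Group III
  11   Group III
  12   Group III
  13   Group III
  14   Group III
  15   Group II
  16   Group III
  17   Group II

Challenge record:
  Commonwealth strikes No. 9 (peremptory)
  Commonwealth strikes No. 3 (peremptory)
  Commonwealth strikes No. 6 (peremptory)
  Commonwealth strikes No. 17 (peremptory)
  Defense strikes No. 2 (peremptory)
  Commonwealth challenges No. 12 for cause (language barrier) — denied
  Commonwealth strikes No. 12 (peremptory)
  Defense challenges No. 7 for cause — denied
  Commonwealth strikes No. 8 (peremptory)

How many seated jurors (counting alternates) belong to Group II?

3

Removed: #2, #3, #6, #8, #9, #12, #17.
Seated (9 incl. alternates): #1, #4, #5, #7, #10, #11, #13, #14, #15.
Of those, in Group II: #5, #7, #15 → 3.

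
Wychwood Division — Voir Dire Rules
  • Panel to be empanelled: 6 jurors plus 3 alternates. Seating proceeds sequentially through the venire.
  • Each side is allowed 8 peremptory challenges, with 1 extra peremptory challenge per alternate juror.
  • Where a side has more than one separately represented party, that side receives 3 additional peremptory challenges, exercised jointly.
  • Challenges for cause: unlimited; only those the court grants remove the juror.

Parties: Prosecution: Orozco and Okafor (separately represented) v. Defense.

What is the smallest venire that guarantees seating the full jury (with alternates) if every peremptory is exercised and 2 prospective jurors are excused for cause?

36

Seats to fill: 6 + 3 alternates = 9.
Peremptories — Prosecution: 8 + 1×3 + 3 = 14; Defense: 8 + 1×3 = 11; total 25.
For-cause removals: 2.
Minimum venire: 9 + 25 + 2 = 36.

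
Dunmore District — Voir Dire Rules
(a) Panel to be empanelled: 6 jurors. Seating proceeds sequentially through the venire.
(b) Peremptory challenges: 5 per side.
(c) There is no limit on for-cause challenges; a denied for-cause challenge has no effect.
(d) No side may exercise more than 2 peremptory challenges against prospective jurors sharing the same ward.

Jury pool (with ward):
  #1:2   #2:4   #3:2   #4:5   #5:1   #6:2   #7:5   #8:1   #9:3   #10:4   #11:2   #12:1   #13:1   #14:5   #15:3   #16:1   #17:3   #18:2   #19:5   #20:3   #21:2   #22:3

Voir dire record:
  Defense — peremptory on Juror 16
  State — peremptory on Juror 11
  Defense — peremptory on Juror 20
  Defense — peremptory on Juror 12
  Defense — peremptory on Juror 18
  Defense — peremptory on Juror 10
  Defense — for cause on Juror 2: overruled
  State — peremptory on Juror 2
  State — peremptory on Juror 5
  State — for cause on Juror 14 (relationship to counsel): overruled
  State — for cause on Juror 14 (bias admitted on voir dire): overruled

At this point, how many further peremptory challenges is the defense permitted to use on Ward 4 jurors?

Defense peremptories so far: #16, #20, #12, #18, #10 — 5 of 5 used, 0 left overall.
Against Ward 4: #10 — 1 used; per-ward cap 2 leaves 1.
Binding limit: min(0, 1) = 0.

0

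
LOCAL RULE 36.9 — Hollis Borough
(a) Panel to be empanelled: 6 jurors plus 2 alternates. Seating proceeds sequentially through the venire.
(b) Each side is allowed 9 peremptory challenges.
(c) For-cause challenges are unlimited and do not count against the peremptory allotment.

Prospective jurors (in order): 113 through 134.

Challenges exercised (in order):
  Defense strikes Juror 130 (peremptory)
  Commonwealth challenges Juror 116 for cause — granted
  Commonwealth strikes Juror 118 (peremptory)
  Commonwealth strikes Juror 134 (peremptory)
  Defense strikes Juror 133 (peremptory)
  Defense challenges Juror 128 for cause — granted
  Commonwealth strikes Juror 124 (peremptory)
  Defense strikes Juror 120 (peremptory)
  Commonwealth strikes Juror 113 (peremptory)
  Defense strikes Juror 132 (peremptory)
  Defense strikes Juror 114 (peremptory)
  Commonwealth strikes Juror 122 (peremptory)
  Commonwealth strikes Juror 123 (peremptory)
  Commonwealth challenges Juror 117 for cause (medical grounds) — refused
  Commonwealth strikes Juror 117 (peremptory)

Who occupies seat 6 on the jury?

127

Removed: #113, #114, #116, #117, #118, #120, #122, #123, #124, #128, #130, #132, #133, #134.
Filling seats in venire order through position 6: #115, #119, #121, #125, #126, #127.
So seat 6 is #127.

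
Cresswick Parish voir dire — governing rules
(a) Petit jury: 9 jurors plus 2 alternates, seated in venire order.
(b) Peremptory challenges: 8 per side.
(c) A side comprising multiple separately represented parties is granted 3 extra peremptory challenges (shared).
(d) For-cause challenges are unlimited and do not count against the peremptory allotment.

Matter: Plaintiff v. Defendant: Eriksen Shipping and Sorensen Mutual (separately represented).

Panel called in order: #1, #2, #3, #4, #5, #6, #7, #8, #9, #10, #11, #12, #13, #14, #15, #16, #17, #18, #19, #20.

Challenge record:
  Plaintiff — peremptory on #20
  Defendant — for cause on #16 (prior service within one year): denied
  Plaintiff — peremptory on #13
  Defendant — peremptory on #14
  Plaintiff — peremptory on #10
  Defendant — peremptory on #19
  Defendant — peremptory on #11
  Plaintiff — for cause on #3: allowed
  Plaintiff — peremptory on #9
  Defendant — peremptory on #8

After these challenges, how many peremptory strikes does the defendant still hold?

7

Defendant allotment: 8 base + 3 multi-party = 11.
Defendant peremptories used: #14, #19, #11, #8 — 4 (the for-cause on #16 doesn't count).
Remaining: 11 − 4 = 7.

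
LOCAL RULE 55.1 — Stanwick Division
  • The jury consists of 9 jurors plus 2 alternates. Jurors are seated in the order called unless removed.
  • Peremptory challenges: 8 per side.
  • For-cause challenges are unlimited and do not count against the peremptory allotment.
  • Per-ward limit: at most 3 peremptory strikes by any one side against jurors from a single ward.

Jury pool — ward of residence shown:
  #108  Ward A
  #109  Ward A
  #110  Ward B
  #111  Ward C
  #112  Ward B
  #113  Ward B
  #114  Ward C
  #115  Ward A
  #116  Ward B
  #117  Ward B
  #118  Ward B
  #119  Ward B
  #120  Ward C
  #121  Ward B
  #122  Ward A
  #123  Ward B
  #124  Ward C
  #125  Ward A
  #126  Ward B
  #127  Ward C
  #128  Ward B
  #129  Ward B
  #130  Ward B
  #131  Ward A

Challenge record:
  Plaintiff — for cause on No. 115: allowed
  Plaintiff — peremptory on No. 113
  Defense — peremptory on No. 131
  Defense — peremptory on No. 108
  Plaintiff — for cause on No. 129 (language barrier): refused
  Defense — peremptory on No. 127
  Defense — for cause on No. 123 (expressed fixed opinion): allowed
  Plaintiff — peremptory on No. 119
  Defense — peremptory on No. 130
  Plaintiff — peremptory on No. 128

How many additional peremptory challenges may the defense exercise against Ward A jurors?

Defense peremptories so far: #131, #108, #127, #130 — 4 of 8 used, 4 left overall.
Against Ward A: #131, #108 — 2 used; per-ward cap 3 leaves 1.
Binding limit: min(4, 1) = 1.

1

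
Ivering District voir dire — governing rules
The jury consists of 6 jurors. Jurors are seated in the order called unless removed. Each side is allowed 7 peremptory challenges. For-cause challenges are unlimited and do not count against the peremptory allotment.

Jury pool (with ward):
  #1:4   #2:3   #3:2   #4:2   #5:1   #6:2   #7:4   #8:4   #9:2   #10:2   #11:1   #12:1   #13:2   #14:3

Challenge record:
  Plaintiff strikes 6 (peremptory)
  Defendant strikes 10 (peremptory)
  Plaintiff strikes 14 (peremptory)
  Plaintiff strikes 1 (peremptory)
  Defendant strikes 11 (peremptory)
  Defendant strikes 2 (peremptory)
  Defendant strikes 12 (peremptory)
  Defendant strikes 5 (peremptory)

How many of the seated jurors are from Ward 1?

0

Removed: #1, #2, #5, #6, #10, #11, #12, #14.
Seated jurors 1–6: #3, #4, #7, #8, #9, #13.
None of those are in Ward 1 → 0.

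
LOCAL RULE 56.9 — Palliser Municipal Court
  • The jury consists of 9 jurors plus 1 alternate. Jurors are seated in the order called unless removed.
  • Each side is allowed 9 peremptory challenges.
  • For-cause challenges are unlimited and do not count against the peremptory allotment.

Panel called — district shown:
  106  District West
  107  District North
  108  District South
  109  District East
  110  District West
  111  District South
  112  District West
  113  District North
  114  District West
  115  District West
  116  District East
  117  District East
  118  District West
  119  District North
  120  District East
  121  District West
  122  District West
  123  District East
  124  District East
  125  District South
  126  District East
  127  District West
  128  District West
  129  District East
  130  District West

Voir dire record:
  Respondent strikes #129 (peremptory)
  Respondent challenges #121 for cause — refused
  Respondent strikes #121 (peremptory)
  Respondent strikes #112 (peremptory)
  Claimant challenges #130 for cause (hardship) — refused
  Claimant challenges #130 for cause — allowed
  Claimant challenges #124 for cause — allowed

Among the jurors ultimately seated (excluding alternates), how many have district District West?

Removed: #112, #121, #124, #129, #130.
Seated jurors 1–9: #106, #107, #108, #109, #110, #111, #113, #114, #115 (alternates #116 not counted).
Of those, in District West: #106, #110, #114, #115 → 4.

4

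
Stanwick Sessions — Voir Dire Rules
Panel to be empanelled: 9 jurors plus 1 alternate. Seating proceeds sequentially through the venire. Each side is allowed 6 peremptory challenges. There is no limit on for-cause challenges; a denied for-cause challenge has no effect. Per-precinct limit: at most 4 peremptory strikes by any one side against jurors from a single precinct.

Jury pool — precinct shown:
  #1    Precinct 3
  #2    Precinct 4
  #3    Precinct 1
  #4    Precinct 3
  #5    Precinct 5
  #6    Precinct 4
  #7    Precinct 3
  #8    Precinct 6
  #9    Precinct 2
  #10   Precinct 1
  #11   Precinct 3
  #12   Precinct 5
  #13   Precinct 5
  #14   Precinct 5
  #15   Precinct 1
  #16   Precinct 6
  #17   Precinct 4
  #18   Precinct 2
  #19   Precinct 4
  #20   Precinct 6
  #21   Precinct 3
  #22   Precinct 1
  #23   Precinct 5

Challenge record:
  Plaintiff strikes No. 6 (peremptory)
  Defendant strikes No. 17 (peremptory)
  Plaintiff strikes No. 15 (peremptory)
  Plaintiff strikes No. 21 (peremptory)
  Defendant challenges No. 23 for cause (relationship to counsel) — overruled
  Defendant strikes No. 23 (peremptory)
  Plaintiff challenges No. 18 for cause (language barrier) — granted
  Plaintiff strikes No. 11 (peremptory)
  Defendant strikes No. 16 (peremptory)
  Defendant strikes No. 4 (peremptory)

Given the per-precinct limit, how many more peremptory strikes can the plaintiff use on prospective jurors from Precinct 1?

Plaintiff peremptories so far: #6, #15, #21, #11 — 4 of 6 used, 2 left overall.
Against Precinct 1: #15 — 1 used; per-precinct cap 4 leaves 3.
Binding limit: min(2, 3) = 2.

2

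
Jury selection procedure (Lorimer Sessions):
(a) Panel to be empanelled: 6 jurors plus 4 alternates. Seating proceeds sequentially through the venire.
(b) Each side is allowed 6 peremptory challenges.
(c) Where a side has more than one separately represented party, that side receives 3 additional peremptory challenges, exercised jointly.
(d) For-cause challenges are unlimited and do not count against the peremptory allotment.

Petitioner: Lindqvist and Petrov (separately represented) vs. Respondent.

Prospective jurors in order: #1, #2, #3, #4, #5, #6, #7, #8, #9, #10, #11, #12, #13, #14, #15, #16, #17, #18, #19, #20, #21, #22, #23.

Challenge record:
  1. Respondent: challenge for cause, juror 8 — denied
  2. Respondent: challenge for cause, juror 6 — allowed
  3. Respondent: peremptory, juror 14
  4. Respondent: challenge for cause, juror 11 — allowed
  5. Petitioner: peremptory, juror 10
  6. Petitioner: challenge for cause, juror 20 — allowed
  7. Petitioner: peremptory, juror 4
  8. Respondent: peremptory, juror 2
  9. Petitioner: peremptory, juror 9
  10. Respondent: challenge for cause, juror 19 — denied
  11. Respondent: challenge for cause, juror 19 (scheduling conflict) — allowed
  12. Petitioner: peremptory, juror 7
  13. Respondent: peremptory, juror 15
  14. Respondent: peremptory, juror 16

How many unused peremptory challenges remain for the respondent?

Respondent allotment: 6.
Respondent peremptories used: #14, #2, #15, #16 — 4 (for-cause on #8, #6, #11, #19, #19 don't count).
Remaining: 6 − 4 = 2.

2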